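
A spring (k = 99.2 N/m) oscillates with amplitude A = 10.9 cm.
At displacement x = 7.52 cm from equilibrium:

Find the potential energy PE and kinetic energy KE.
E_total = ½kA² = ½×99.2×(0.109)² = 0.5893 J
PE = ½kx² = ½×99.2×(0.0752)² = 0.2805 J
KE = E_total − PE = 0.3088 J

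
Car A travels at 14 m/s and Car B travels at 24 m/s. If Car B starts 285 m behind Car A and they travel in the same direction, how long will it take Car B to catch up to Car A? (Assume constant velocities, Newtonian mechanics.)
Relative speed: v_rel = 24 - 14 = 10 m/s
Time to catch: t = d₀/v_rel = 285/10 = 28.5 s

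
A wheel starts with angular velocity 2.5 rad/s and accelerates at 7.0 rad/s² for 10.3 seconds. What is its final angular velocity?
ω = ω₀ + αt = 2.5 + 7.0 × 10.3 = 74.6 rad/s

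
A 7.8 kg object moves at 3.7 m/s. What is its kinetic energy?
KE = ½mv² = ½×7.8×3.7² = 53.391 J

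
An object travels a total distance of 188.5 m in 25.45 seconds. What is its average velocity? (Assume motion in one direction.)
v_avg = Δd / Δt = 188.5 / 25.45 = 7.41 m/s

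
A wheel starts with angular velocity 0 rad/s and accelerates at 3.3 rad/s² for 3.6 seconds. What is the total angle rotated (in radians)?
θ = ω₀t + ½αt² = 0×3.6 + ½×3.3×3.6² = 21.38 rad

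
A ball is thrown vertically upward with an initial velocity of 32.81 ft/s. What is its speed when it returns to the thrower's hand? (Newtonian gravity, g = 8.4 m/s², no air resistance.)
By conservation of energy, the ball returns at the same speed = 32.81 ft/s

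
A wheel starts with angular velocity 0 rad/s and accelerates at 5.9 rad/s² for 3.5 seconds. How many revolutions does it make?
θ = ω₀t + ½αt² = 0×3.5 + ½×5.9×3.5² = 36.14 rad
Revolutions = θ/(2π) = 36.14/(2π) = 5.75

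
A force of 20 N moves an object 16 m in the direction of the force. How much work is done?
W = Fd = 20×16 = 320.0 J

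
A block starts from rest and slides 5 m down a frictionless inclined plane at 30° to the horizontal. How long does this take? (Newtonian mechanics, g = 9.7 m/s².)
a = g sin(θ) = 9.7 × sin(30°) = 4.85 m/s²
t = √(2d/a) = √(2 × 5 / 4.85) = 1.44 s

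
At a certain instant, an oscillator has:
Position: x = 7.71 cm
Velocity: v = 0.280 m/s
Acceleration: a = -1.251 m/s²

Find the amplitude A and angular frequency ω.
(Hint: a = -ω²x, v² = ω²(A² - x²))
a = −ω²x → ω = √(|a|/x) = √(1.251/0.0771) = 4.028 rad/s
v² = ω²(A² − x²) → A = √(x² + v²/ω²) = √(0.0771² + 0.28²/4.028²) = 0.1038 m = 10.38 cm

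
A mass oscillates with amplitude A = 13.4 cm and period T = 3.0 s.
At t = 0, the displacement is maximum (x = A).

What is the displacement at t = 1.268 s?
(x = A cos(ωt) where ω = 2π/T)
ω = 2π/T = 2π/3.0 = 2.094 rad/s
x = A cos(ωt) = 13.4×cos(2.094×1.268) = -11.85 cm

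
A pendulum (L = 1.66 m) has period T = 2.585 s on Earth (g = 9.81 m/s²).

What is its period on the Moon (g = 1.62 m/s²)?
T = 2π√(L/g), so T_moon/T_earth = √(g_earth/g_moon)
T_moon = 2π√(1.66/1.62) = 6.36 s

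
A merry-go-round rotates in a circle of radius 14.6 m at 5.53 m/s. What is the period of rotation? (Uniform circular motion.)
T = 2πr/v = 2π×14.6/5.53 = 16.59 s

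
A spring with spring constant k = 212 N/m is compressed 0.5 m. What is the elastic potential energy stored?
PE = ½kx² = ½×212×0.5² = 26.5 J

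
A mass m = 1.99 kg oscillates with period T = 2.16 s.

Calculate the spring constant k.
T = 2π√(m/k) → k = m(2π/T)² = 1.99×(2π/2.16)² = 16.84 N/m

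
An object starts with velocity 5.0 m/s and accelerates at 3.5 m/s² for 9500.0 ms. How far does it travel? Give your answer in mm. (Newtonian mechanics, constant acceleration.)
d = v₀t + ½at² (with unit conversion) = 205400.0 mm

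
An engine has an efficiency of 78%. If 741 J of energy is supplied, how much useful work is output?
W_out = η × W_in = 0.78 × 741 = 577.98 J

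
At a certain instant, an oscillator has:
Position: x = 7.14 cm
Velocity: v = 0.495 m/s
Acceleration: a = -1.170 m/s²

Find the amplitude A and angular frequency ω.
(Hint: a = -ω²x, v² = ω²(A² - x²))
a = −ω²x → ω = √(|a|/x) = √(1.17/0.0714) = 4.048 rad/s
v² = ω²(A² − x²) → A = √(x² + v²/ω²) = √(0.0714² + 0.495²/4.048²) = 0.1416 m = 14.16 cm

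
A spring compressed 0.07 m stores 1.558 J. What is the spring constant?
PE = ½kx² → k = 2PE/x² = 2×1.558/0.07² = 635.9 N/m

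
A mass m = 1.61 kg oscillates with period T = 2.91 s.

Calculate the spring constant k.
T = 2π√(m/k) → k = m(2π/T)² = 1.61×(2π/2.91)² = 7.506 N/m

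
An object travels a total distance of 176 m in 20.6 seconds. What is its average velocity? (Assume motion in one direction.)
v_avg = Δd / Δt = 176 / 20.6 = 8.54 m/s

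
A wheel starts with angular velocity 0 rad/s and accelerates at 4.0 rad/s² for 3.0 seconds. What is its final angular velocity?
ω = ω₀ + αt = 0 + 4.0 × 3.0 = 12.0 rad/s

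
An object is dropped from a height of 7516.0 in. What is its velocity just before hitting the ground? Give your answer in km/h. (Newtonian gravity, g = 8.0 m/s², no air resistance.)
v = √(2gh) (with unit conversion) = 199.0 km/h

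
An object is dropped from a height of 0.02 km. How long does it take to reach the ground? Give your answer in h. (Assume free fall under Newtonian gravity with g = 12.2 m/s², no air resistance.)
t = √(2h/g) (with unit conversion) = 0.000503 h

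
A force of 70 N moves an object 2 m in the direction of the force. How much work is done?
W = Fd = 70×2 = 140.0 J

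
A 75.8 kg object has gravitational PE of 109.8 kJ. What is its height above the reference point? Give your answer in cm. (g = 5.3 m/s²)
PE = mgh → h = PE/(mg) = 1.098e+05 J / (75.8 kg × 5.3 m/s²) = 273.3 m = 27330.0 cm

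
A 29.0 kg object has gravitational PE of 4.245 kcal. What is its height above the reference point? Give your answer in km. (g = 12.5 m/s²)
PE = mgh → h = PE/(mg) = 1.776e+04 J / (29 kg × 12.5 m/s²) = 49 m = 0.049 km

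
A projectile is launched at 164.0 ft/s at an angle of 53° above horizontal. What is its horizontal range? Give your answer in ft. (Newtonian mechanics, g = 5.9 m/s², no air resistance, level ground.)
R = v₀² sin(2θ) / g (with unit conversion) = 1336.0 ft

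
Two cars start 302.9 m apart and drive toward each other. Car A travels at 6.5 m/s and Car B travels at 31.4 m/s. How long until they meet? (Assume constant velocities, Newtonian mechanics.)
Combined speed: v_combined = 6.5 + 31.4 = 37.9 m/s
Time to meet: t = d/37.9 = 302.9/37.9 = 7.99 s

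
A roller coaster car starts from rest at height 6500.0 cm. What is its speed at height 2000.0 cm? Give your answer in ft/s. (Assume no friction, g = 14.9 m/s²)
mgh₁ = ½mv₂² + mgh₂ → v₂ = √(2g(h₁−h₂)) = √(2×14.9×(65−20)) = 36.62 m/s = 120.1 ft/s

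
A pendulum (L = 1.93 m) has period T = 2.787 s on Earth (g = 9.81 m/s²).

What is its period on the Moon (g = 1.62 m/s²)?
T = 2π√(L/g), so T_moon/T_earth = √(g_earth/g_moon)
T_moon = 2π√(1.93/1.62) = 6.858 s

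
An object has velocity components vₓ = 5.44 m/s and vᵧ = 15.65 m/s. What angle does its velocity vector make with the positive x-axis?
θ = arctan(vᵧ/vₓ) = arctan(15.65/5.44) = 70.83°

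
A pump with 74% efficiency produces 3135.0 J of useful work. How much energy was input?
W_in = W_out/η = 3135.0/0.74 = 4236.5 J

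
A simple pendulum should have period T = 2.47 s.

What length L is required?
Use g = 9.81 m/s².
T = 2π√(L/g) → L = g(T/2π)² = 9.81×(2.47/2π)² = 1.516 m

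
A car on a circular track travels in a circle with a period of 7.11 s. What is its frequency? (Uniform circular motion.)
f = 1/T = 1/7.11 = 0.1406 Hz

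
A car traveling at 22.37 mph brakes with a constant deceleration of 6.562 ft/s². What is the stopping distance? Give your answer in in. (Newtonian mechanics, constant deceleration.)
d = v₀² / (2a) (with unit conversion) = 984.3 in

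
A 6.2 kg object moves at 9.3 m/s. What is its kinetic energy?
KE = ½mv² = ½×6.2×9.3² = 268.119 J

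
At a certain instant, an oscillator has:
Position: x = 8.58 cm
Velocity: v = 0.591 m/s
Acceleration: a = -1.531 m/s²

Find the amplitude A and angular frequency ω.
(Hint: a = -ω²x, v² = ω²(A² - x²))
a = −ω²x → ω = √(|a|/x) = √(1.531/0.0858) = 4.224 rad/s
v² = ω²(A² − x²) → A = √(x² + v²/ω²) = √(0.0858² + 0.591²/4.224²) = 0.1641 m = 16.41 cm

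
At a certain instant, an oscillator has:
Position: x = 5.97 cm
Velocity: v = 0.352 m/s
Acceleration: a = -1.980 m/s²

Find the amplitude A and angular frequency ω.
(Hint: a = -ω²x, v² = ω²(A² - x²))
a = −ω²x → ω = √(|a|/x) = √(1.98/0.0597) = 5.759 rad/s
v² = ω²(A² − x²) → A = √(x² + v²/ω²) = √(0.0597² + 0.352²/5.759²) = 0.08544 m = 8.544 cm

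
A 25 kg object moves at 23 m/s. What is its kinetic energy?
KE = ½mv² = ½×25×23² = 6612.5 J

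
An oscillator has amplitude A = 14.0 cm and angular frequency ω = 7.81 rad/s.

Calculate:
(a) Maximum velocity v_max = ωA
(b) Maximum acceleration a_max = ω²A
v_max = ωA = 7.81×0.14 = 1.093 m/s
a_max = ω²A = 7.81²×0.14 = 8.539 m/s²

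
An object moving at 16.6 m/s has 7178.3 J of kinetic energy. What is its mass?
KE = ½mv² → m = 2KE/v² = 2×7178.3/16.6² = 52.1 kg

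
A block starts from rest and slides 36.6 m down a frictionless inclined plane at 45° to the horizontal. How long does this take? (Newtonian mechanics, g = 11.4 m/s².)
a = g sin(θ) = 11.4 × sin(45°) = 8.06 m/s²
t = √(2d/a) = √(2 × 36.6 / 8.06) = 3.01 s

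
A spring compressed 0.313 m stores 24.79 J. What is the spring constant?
PE = ½kx² → k = 2PE/x² = 2×24.79/0.313² = 506.1 N/m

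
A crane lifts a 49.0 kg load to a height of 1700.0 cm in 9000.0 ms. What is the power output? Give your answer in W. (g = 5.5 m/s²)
W = mgh = 49×5.5×17 = 4582 J
P = W/t = 4582/9 = 509.1 W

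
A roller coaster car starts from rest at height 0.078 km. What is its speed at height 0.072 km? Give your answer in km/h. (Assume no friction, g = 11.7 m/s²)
mgh₁ = ½mv₂² + mgh₂ → v₂ = √(2g(h₁−h₂)) = √(2×11.7×(78−72)) = 11.85 m/s = 42.66 km/h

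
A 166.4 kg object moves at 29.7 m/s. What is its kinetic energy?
KE = ½mv² = ½×166.4×29.7² = 73389.89 J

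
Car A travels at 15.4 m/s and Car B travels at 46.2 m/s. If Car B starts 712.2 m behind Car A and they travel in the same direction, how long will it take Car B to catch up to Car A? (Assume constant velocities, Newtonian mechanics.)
Relative speed: v_rel = 46.2 - 15.4 = 30.8 m/s
Time to catch: t = d₀/v_rel = 712.2/30.8 = 23.12 s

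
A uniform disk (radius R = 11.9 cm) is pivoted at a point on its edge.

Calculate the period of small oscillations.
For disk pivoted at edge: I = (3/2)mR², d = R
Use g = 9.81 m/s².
I/m = (3/2)R² = 0.02124 m²; d = R = 0.119 m
T = 2π√((3/2)R²/(gR)) = 2π√(3R/(2g)) = 0.8475 s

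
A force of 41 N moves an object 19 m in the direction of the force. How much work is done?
W = Fd = 41×19 = 779.0 J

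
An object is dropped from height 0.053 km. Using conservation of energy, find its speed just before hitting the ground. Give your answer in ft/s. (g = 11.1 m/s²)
mgh = ½mv² → v = √(2gh) = √(2×11.1×53) = 34.3 m/s = 112.5 ft/s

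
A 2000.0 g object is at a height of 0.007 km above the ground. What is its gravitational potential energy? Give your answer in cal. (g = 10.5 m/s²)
PE = mgh = 2 kg × 10.5 m/s² × 7 m = 147 J = 35.13 cal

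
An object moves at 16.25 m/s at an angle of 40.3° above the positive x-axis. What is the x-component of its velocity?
vₓ = v cos(θ) = 16.25 × cos(40.3°) = 12.39 m/s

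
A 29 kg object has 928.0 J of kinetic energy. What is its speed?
KE = ½mv² → v = √(2KE/m) = √(2×928.0/29) = 8.0 m/s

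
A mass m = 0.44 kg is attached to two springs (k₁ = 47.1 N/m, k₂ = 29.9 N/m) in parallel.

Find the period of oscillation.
k_eq = k₁+k₂ = 77 N/m
T = 2π√(m/k_eq) = 2π√(0.44/77) = 0.475 s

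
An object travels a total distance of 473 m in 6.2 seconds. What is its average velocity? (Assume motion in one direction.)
v_avg = Δd / Δt = 473 / 6.2 = 76.29 m/s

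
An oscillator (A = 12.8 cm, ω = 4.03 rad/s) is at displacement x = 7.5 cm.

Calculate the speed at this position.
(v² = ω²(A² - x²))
v = ω√(A² − x²) = 4.03×√(0.128² − 0.075²) = 0.418 m/s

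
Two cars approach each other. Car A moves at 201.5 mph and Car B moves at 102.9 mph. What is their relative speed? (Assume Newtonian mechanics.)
v_rel = v_A + v_B = 201.5 + 102.9 = 304.4 mph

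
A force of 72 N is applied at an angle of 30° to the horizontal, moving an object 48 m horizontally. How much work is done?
W = Fd cosθ = 72×48×cos(30°) = 2993.0 J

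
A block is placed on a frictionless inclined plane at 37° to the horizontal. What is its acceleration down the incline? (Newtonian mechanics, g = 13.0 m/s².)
a = g sin(θ) = 13.0 × sin(37°) = 13.0 × 0.6018 = 7.82 m/s²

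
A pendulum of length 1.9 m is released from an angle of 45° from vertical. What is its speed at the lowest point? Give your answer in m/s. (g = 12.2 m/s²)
h = L(1 − cosθ) = 1.9×(1 − cos45°) = 0.5565 m
v = √(2gh) = √(2×12.2×0.5565) = 3.685 m/s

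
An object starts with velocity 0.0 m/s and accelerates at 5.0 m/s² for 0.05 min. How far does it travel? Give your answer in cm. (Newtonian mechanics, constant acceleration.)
d = v₀t + ½at² (with unit conversion) = 2250.0 cm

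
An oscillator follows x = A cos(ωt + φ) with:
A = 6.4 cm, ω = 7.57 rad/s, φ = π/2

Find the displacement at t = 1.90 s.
x = A cos(ωt + φ) = 6.4×cos(7.57×1.9 + π/2) = -6.208 cm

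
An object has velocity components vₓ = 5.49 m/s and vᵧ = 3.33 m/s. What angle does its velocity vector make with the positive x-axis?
θ = arctan(vᵧ/vₓ) = arctan(3.33/5.49) = 31.24°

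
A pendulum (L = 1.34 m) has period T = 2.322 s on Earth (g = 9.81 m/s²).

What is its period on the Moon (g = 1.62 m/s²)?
T = 2π√(L/g), so T_moon/T_earth = √(g_earth/g_moon)
T_moon = 2π√(1.34/1.62) = 5.714 s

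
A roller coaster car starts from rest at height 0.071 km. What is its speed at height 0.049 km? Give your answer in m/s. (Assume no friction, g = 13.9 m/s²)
mgh₁ = ½mv₂² + mgh₂ → v₂ = √(2g(h₁−h₂)) = √(2×13.9×(71−49)) = 24.73 m/s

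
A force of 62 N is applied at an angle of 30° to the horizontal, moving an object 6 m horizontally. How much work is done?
W = Fd cosθ = 62×6×cos(30°) = 322.16 J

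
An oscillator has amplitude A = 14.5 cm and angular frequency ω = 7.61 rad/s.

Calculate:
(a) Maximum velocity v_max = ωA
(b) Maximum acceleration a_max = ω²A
v_max = ωA = 7.61×0.145 = 1.103 m/s
a_max = ω²A = 7.61²×0.145 = 8.397 m/s²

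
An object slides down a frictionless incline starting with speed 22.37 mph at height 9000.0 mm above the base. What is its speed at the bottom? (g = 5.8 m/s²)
½mv₀² + mgh = ½mv² → v = √(v₀² + 2gh) = √(10² + 2×5.8×9) = 14.3 m/s = 31.98 mph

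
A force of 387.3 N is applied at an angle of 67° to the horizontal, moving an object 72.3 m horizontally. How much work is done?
W = Fd cosθ = 387.3×72.3×cos(67°) = 10941.0 J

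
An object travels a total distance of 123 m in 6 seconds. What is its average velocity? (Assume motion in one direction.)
v_avg = Δd / Δt = 123 / 6 = 20.5 m/s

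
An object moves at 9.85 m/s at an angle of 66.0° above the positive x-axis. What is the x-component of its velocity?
vₓ = v cos(θ) = 9.85 × cos(66.0°) = 4.01 m/s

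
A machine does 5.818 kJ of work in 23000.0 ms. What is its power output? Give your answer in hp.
P = W/t = 5818 J / 23 s = 253 W = 0.3392 hp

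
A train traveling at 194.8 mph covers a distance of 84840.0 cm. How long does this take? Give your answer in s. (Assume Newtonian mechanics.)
t = d/v (with unit conversion) = 9.742 s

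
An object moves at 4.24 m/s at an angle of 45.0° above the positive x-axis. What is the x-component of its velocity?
vₓ = v cos(θ) = 4.24 × cos(45.0°) = 3.0 m/s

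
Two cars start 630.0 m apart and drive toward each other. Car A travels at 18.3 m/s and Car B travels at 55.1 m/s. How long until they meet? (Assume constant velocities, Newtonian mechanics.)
Combined speed: v_combined = 18.3 + 55.1 = 73.4 m/s
Time to meet: t = d/73.4 = 630.0/73.4 = 8.58 s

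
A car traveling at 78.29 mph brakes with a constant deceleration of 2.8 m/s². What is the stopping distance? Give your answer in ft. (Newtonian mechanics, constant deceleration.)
d = v₀² / (2a) (with unit conversion) = 717.6 ft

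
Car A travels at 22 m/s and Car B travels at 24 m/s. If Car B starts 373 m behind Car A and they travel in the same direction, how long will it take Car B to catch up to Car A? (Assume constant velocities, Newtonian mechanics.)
Relative speed: v_rel = 24 - 22 = 2 m/s
Time to catch: t = d₀/v_rel = 373/2 = 186.5 s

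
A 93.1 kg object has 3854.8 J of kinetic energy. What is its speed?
KE = ½mv² → v = √(2KE/m) = √(2×3854.8/93.1) = 9.1 m/s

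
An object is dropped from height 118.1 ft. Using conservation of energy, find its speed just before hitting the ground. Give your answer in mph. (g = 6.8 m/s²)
mgh = ½mv² → v = √(2gh) = √(2×6.8×36) = 22.13 m/s = 49.49 mph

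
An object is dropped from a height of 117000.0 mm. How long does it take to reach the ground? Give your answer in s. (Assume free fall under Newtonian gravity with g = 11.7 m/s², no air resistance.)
t = √(2h/g) (with unit conversion) = 4.472 s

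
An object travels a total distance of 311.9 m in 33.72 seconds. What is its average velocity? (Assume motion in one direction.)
v_avg = Δd / Δt = 311.9 / 33.72 = 9.25 m/s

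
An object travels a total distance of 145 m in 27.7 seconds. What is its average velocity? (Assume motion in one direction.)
v_avg = Δd / Δt = 145 / 27.7 = 5.23 m/s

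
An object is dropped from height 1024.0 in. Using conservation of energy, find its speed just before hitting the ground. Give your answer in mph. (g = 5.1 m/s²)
mgh = ½mv² → v = √(2gh) = √(2×5.1×26.01) = 16.29 m/s = 36.44 mph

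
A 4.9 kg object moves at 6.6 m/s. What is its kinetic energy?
KE = ½mv² = ½×4.9×6.6² = 106.722 J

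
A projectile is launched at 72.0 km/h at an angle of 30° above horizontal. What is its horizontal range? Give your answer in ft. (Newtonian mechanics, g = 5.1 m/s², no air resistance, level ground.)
R = v₀² sin(2θ) / g (with unit conversion) = 222.8 ft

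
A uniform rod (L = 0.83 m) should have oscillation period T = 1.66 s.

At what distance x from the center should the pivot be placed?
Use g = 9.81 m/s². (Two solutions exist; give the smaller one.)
T = 2π√((L²/12 + x²)/(gx)). Let c = T²g/(4π²) = 0.6847.
x² − cx + L²/12 = 0 → x = (c − √(c² − L²/3))/2 = 0.09781 m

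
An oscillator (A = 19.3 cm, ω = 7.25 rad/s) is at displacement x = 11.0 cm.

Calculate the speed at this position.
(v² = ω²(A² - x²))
v = ω√(A² − x²) = 7.25×√(0.193² − 0.11²) = 1.15 m/s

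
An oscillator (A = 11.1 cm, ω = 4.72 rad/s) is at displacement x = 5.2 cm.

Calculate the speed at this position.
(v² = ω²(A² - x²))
v = ω√(A² − x²) = 4.72×√(0.111² − 0.052²) = 0.4629 m/s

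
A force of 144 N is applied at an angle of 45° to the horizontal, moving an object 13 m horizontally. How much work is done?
W = Fd cosθ = 144×13×cos(45°) = 1323.7 J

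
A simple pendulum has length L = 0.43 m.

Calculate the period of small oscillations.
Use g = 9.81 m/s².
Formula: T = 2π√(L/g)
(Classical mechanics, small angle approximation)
T = 2π√(L/g) = 2π√(0.43/9.81) = 1.315 s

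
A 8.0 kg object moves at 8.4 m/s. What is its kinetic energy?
KE = ½mv² = ½×8.0×8.4² = 282.24 J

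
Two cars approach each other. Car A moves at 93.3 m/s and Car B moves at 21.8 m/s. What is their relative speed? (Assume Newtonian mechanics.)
v_rel = v_A + v_B = 93.3 + 21.8 = 115.1 m/s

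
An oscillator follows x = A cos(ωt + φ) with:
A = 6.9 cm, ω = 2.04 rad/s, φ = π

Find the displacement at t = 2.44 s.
x = A cos(ωt + φ) = 6.9×cos(2.04×2.44 + π) = -1.809 cm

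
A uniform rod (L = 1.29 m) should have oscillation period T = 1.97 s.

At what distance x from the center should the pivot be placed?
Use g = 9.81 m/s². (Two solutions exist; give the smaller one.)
T = 2π√((L²/12 + x²)/(gx)). Let c = T²g/(4π²) = 0.9644.
x² − cx + L²/12 = 0 → x = (c − √(c² − L²/3))/2 = 0.1759 m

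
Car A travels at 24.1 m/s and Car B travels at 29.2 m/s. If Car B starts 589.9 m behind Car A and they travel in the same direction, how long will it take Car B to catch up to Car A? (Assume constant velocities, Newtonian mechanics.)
Relative speed: v_rel = 29.2 - 24.1 = 5.1 m/s
Time to catch: t = d₀/v_rel = 589.9/5.1 = 115.67 s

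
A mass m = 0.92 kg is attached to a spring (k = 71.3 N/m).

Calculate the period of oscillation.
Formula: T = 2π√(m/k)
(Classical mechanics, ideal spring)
T = 2π√(m/k) = 2π√(0.92/71.3) = 0.7137 s; f = 1/T = 1.401 Hz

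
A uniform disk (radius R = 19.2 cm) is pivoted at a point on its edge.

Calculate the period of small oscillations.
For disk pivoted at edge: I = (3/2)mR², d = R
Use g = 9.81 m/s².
I/m = (3/2)R² = 0.0553 m²; d = R = 0.192 m
T = 2π√((3/2)R²/(gR)) = 2π√(3R/(2g)) = 1.077 s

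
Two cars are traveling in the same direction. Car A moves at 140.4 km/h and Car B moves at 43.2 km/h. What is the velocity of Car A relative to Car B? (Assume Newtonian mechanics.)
v_rel = v_A - v_B = 140.4 - 43.2 = 97.2 km/h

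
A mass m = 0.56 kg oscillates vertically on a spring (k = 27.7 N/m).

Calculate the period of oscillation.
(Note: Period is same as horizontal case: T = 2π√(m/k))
T = 2π√(m/k) = 2π√(0.56/27.7) = 0.8934 s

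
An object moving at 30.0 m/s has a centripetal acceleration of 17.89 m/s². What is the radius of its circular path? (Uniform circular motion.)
r = v²/a_c = 30.0²/17.89 = 50.31 m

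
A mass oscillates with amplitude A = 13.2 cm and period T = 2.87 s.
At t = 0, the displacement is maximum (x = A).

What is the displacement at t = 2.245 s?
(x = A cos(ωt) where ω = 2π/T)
ω = 2π/T = 2π/2.87 = 2.189 rad/s
x = A cos(ωt) = 13.2×cos(2.189×2.245) = 2.655 cm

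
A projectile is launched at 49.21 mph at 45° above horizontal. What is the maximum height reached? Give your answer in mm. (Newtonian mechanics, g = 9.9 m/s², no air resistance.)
H = v₀²sin²(θ)/(2g) (with unit conversion) = 12220.0 mm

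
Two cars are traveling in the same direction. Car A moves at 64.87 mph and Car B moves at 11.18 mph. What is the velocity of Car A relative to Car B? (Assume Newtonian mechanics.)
v_rel = v_A - v_B = 64.87 - 11.18 = 53.69 mph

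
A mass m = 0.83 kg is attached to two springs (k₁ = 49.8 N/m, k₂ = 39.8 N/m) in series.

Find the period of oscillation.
k_eq = k₁k₂/(k₁+k₂) = 22.12 N/m
T = 2π√(m/k_eq) = 2π√(0.83/22.12) = 1.217 s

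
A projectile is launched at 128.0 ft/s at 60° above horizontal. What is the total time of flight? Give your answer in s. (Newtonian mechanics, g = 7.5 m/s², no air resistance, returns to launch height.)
T = 2v₀sin(θ)/g (with unit conversion) = 9.01 s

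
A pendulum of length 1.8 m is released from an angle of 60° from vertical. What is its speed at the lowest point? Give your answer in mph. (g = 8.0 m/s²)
h = L(1 − cosθ) = 1.8×(1 − cos60°) = 0.9 m
v = √(2gh) = √(2×8.0×0.9) = 3.795 m/s = 8.489 mph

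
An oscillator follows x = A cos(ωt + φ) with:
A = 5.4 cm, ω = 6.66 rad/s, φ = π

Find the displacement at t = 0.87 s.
x = A cos(ωt + φ) = 5.4×cos(6.66×0.87 + π) = -4.767 cm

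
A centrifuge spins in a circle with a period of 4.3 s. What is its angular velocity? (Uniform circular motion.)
ω = 2π/T = 2π/4.3 = 1.4612 rad/s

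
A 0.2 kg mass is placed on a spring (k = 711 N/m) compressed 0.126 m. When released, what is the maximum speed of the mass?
½kx² = ½mv² → v = x√(k/m) = 0.126×√(711/0.2) = 7.513 m/s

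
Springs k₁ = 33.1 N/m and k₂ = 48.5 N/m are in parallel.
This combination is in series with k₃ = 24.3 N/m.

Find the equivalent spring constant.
k₁₂ = k₁ + k₂ = 81.6 N/m (parallel)
1/k_eq = 1/k₁₂ + 1/k₃ → k_eq = 18.72 N/m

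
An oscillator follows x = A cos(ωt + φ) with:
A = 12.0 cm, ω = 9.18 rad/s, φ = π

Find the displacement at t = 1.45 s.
x = A cos(ωt + φ) = 12.0×cos(9.18×1.45 + π) = -8.824 cm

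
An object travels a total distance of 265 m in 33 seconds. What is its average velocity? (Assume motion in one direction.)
v_avg = Δd / Δt = 265 / 33 = 8.03 m/s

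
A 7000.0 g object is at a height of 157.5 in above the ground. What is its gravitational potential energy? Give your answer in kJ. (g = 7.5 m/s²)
PE = mgh = 7 kg × 7.5 m/s² × 4 m = 210 J = 0.21 kJ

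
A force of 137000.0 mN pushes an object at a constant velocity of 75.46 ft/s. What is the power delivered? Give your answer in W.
P = Fv = 137 N × 23 m/s = 3151 W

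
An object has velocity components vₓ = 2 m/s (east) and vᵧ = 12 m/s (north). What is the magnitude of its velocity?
|v| = √(vₓ² + vᵧ²) = √(2² + 12²) = √(148) = 12.17 m/s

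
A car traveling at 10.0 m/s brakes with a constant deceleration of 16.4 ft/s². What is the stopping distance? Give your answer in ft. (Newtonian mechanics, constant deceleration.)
d = v₀² / (2a) (with unit conversion) = 32.82 ft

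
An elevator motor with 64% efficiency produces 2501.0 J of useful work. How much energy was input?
W_in = W_out/η = 2501.0/0.64 = 3907.8 J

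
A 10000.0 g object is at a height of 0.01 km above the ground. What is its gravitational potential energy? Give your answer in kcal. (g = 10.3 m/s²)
PE = mgh = 10 kg × 10.3 m/s² × 10 m = 1030 J = 0.2462 kcal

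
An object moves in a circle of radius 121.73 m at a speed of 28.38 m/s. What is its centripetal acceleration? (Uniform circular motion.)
a_c = v²/r = 28.38²/121.73 = 805.424/121.73 = 6.62 m/s²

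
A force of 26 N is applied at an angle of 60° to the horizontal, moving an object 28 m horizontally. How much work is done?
W = Fd cosθ = 26×28×cos(60°) = 364.0 J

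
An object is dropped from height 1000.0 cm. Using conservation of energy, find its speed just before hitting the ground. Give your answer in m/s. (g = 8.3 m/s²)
mgh = ½mv² → v = √(2gh) = √(2×8.3×10) = 12.88 m/s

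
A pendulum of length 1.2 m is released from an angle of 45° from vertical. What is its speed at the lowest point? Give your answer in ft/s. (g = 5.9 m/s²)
h = L(1 − cosθ) = 1.2×(1 − cos45°) = 0.3515 m
v = √(2gh) = √(2×5.9×0.3515) = 2.037 m/s = 6.681 ft/s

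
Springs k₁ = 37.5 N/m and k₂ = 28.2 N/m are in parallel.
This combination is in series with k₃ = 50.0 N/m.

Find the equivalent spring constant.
k₁₂ = k₁ + k₂ = 65.7 N/m (parallel)
1/k_eq = 1/k₁₂ + 1/k₃ → k_eq = 28.39 N/m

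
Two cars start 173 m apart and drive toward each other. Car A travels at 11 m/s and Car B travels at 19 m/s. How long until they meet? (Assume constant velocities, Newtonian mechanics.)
Combined speed: v_combined = 11 + 19 = 30 m/s
Time to meet: t = d/30 = 173/30 = 5.77 s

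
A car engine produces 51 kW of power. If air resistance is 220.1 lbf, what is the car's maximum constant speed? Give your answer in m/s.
P = Fv → v = P/F = 51000 W / 979.1 N = 52.09 m/s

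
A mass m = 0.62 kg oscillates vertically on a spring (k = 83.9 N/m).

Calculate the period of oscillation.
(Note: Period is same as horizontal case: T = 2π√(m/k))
T = 2π√(m/k) = 2π√(0.62/83.9) = 0.5401 s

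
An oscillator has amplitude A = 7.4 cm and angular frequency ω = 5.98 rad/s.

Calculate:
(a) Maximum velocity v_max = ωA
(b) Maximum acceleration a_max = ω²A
v_max = ωA = 5.98×0.074 = 0.4425 m/s
a_max = ω²A = 5.98²×0.074 = 2.646 m/s²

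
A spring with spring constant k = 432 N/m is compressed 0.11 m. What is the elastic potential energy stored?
PE = ½kx² = ½×432×0.11² = 2.614 J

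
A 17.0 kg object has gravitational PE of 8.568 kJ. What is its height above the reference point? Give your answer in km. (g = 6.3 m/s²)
PE = mgh → h = PE/(mg) = 8568 J / (17 kg × 6.3 m/s²) = 80 m = 0.08 km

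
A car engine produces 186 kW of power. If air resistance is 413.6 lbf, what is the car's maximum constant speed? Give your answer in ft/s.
P = Fv → v = P/F = 186000 W / 1840 N = 101.1 m/s = 331.7 ft/s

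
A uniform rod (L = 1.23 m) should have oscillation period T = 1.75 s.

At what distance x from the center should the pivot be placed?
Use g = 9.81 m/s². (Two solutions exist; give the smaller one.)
T = 2π√((L²/12 + x²)/(gx)). Let c = T²g/(4π²) = 0.761.
x² − cx + L²/12 = 0 → x = (c − √(c² − L²/3))/2 = 0.2437 m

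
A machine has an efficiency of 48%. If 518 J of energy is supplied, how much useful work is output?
W_out = η × W_in = 0.48 × 518 = 248.64 J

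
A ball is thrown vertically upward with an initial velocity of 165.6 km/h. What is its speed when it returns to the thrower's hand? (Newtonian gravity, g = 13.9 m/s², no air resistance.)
By conservation of energy, the ball returns at the same speed = 165.6 km/h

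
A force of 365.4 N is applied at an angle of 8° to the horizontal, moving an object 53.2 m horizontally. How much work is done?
W = Fd cosθ = 365.4×53.2×cos(8°) = 19250.0 J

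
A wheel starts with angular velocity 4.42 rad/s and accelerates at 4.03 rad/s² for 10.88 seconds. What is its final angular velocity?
ω = ω₀ + αt = 4.42 + 4.03 × 10.88 = 48.27 rad/s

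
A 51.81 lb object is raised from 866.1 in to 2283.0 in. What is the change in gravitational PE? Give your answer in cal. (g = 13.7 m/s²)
ΔPE = mg(h₂ − h₁) = 23.5 kg × 13.7 m/s² × (57.99 − 22) m = 1.159e+04 J = 2769.0 cal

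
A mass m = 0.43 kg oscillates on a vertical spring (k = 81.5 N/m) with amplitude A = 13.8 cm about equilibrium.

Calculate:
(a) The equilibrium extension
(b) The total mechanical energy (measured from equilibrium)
x_eq = mg/k = 0.43×9.81/81.5 = 0.05176 m = 5.176 cm
E = ½kA² = ½×81.5×(0.138)² = 0.776 J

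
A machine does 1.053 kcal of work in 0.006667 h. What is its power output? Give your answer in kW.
P = W/t = 4406 J / 24 s = 183.6 W = 0.1836 kW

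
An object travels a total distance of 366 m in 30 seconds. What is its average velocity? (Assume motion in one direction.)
v_avg = Δd / Δt = 366 / 30 = 12.2 m/s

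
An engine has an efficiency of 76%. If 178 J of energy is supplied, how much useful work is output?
W_out = η × W_in = 0.76 × 178 = 135.28 J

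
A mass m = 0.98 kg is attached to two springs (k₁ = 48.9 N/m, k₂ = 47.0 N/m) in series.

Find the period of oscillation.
k_eq = k₁k₂/(k₁+k₂) = 23.97 N/m
T = 2π√(m/k_eq) = 2π√(0.98/23.97) = 1.271 s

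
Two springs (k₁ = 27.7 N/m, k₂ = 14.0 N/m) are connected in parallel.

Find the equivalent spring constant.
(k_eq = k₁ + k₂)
k_eq = k₁ + k₂ = 27.7 + 14.0 = 41.7 N/m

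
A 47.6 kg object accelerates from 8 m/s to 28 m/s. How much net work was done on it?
W_net = ΔKE = ½m(v₂² − v₁²) = ½×47.6×(28² − 8²) = 17136.0 J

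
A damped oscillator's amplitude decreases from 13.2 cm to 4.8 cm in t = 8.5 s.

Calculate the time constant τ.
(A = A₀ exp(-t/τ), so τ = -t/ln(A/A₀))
A/A₀ = 4.8/13.2 = 0.3636; ln(A/A₀) = -1.012
τ = −t/ln(A/A₀) = −8.5/-1.012 = 8.403 s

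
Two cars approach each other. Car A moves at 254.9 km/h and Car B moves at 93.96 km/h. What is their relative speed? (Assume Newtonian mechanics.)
v_rel = v_A + v_B = 254.9 + 93.96 = 348.9 km/h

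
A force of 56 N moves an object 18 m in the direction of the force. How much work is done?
W = Fd = 56×18 = 1008.0 J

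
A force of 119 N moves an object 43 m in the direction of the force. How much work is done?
W = Fd = 119×43 = 5117.0 J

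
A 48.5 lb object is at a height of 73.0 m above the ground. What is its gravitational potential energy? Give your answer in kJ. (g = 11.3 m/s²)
PE = mgh = 22 kg × 11.3 m/s² × 73 m = 1.815e+04 J = 18.15 kJ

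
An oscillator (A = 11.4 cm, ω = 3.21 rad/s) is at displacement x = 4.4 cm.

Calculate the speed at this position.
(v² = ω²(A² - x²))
v = ω√(A² − x²) = 3.21×√(0.114² − 0.044²) = 0.3376 m/s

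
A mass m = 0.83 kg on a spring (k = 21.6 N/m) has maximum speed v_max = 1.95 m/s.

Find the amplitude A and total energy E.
½mv²_max = ½kA² → A = v_max√(m/k) = 1.95×√(0.83/21.6) = 0.3822 m = 38.22 cm
E = ½mv²_max = ½×0.83×1.95² = 1.578 J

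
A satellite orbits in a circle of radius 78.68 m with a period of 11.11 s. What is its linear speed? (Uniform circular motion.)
v = 2πr/T = 2π×78.68/11.11 = 44.5 m/s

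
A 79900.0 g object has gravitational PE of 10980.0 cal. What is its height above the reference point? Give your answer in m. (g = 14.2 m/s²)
PE = mgh → h = PE/(mg) = 4.594e+04 J / (79.9 kg × 14.2 m/s²) = 40.49 m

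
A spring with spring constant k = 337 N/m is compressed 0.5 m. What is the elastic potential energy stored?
PE = ½kx² = ½×337×0.5² = 42.12 J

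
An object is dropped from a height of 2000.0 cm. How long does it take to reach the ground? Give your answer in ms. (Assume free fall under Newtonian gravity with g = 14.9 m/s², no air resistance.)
t = √(2h/g) (with unit conversion) = 1638.0 ms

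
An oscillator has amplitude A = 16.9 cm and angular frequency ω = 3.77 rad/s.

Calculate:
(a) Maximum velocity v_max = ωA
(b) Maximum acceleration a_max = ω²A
v_max = ωA = 3.77×0.169 = 0.6371 m/s
a_max = ω²A = 3.77²×0.169 = 2.402 m/s²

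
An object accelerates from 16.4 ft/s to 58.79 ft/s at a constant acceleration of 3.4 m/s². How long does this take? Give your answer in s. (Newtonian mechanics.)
t = (v - v₀)/a (with unit conversion) = 3.8 s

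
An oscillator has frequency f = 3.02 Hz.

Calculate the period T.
T = 1/f = 1/3.02 = 0.3311 s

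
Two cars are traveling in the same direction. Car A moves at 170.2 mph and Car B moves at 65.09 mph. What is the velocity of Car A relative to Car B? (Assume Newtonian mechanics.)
v_rel = v_A - v_B = 170.2 - 65.09 = 105.1 mph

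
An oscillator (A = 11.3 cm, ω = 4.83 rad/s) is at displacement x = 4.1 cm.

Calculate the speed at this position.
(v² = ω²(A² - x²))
v = ω√(A² − x²) = 4.83×√(0.113² − 0.041²) = 0.5086 m/s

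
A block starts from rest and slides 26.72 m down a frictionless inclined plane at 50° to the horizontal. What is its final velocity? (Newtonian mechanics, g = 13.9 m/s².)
a = g sin(θ) = 13.9 × sin(50°) = 10.65 m/s²
v = √(2ad) = √(2 × 10.65 × 26.72) = 23.85 m/s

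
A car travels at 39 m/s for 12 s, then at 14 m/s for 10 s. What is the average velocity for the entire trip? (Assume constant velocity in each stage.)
d₁ = v₁t₁ = 39 × 12 = 468 m
d₂ = v₂t₂ = 14 × 10 = 140 m
d_total = 608 m, t_total = 22 s
v_avg = d_total/t_total = 608/22 = 27.64 m/s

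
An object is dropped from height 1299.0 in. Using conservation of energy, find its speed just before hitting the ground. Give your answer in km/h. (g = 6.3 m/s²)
mgh = ½mv² → v = √(2gh) = √(2×6.3×32.99) = 20.39 m/s = 73.4 km/h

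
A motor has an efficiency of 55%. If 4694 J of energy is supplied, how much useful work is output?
W_out = η × W_in = 0.55 × 4694 = 2581.7 J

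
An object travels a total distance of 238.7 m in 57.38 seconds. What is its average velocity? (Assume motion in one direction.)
v_avg = Δd / Δt = 238.7 / 57.38 = 4.16 m/s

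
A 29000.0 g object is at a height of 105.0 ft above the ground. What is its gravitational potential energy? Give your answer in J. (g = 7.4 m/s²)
PE = mgh = 29 kg × 7.4 m/s² × 32 m = 6868 J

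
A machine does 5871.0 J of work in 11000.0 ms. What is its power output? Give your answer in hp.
P = W/t = 5871 J / 11 s = 533.7 W = 0.7157 hp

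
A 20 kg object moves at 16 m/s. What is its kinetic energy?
KE = ½mv² = ½×20×16² = 2560.0 J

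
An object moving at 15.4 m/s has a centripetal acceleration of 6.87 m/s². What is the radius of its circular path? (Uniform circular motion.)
r = v²/a_c = 15.4²/6.87 = 34.52 m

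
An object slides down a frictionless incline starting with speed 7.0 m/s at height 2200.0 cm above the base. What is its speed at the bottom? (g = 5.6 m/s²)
½mv₀² + mgh = ½mv² → v = √(v₀² + 2gh) = √(7² + 2×5.6×22) = 17.19 m/s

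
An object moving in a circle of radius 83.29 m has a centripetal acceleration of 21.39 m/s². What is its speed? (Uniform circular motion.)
v = √(a_c × r) = √(21.39 × 83.29) = 42.21 m/s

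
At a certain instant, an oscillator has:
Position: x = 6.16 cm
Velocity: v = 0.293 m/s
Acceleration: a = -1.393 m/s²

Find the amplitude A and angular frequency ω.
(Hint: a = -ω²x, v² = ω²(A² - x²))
a = −ω²x → ω = √(|a|/x) = √(1.393/0.0616) = 4.755 rad/s
v² = ω²(A² − x²) → A = √(x² + v²/ω²) = √(0.0616² + 0.293²/4.755²) = 0.08713 m = 8.713 cm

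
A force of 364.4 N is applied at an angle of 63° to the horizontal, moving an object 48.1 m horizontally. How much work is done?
W = Fd cosθ = 364.4×48.1×cos(63°) = 7957.4 J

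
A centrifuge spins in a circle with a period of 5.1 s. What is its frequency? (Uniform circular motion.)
f = 1/T = 1/5.1 = 0.1961 Hz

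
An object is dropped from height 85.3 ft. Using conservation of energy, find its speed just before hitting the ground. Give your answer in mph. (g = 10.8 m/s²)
mgh = ½mv² → v = √(2gh) = √(2×10.8×26) = 23.7 m/s = 53.01 mph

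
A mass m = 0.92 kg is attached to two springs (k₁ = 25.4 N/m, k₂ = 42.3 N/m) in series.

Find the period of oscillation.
k_eq = k₁k₂/(k₁+k₂) = 15.87 N/m
T = 2π√(m/k_eq) = 2π√(0.92/15.87) = 1.513 s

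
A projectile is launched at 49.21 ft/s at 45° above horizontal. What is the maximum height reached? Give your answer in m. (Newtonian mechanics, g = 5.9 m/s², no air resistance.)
H = v₀²sin²(θ)/(2g) (with unit conversion) = 9.533 m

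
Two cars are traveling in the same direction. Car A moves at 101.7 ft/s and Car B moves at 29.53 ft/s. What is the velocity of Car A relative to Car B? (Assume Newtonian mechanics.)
v_rel = v_A - v_B = 101.7 - 29.53 = 72.17 ft/s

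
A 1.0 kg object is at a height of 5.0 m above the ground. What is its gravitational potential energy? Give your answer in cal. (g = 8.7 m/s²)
PE = mgh = 1 kg × 8.7 m/s² × 5 m = 43.5 J = 10.4 cal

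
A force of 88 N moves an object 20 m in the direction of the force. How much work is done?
W = Fd = 88×20 = 1760.0 J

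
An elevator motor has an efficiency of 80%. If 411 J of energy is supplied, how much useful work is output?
W_out = η × W_in = 0.8 × 411 = 328.8 J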